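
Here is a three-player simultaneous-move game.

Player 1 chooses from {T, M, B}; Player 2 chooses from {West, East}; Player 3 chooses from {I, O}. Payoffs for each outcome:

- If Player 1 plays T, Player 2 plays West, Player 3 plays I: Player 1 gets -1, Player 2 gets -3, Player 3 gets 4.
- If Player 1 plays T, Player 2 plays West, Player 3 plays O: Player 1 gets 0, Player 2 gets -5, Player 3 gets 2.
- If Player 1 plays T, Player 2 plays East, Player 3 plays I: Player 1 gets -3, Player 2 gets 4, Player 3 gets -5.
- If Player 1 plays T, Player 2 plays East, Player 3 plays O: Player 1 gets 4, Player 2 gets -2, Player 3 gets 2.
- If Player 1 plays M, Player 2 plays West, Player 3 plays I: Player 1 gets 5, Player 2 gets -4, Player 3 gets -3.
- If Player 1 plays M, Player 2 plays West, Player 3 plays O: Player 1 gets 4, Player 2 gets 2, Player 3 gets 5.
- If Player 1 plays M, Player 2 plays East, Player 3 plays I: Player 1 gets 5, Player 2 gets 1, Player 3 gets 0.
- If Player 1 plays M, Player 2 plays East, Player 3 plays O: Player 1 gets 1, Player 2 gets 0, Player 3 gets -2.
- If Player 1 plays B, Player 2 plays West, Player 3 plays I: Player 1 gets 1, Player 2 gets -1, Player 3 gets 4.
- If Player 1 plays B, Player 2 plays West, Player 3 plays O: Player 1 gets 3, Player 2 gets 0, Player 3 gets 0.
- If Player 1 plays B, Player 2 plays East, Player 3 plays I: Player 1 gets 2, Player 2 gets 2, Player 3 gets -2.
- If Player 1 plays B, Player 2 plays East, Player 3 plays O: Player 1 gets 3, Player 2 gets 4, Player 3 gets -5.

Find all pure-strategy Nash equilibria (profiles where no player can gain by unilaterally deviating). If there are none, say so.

(T, West, I): Player 1 can switch to M (-1 → 5). Not NE.
(T, West, O): Player 1 can switch to M (0 → 4). Not NE.
(T, East, I): Player 1 can switch to M (-3 → 5). Not NE.
(T, East, O): Player 1 gets 4, best alternative 3; Player 2 gets -2, best alternative -5; Player 3 gets 2, best alternative -5. No profitable deviation — NE.
(M, West, I): Player 2 can switch to East (-4 → 1). Not NE.
(M, West, O): Player 1 gets 4, best alternative 3; Player 2 gets 2, best alternative 0; Player 3 gets 5, best alternative -3. No profitable deviation — NE.
(M, East, I): Player 1 gets 5, best alternative 2; Player 2 gets 1, best alternative -4; Player 3 gets 0, best alternative -2. No profitable deviation — NE.
(M, East, O): Player 1 can switch to T (1 → 4). Not NE.
(B, West, I): Player 1 can switch to M (1 → 5). Not NE.
(B, West, O): Player 1 can switch to M (3 → 4). Not NE.
(B, East, I): Player 1 can switch to M (2 → 5). Not NE.
(The remaining 1 profile has a profitable deviation by the same check.)

Pure-strategy Nash equilibria: (T, East, O); (M, West, O); (M, East, I)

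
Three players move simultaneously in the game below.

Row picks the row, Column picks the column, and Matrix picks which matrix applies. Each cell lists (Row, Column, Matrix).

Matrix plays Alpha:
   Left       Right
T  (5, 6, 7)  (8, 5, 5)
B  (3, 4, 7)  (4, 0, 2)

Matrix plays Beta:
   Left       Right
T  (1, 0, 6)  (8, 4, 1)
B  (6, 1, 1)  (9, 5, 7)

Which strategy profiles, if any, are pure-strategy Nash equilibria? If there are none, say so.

(T, Left, Alpha); (B, Right, Beta)

(T, Left, Alpha): Row gets 5, best alternative 3; Column gets 6, best alternative 5; Matrix gets 7, best alternative 6. No profitable deviation — NE.
(T, Left, Beta): Row can switch to B (1 → 6). Not NE.
(T, Right, Alpha): Column can switch to Left (5 → 6). Not NE.
(T, Right, Beta): Row can switch to B (8 → 9). Not NE.
(B, Left, Alpha): Row can switch to T (3 → 5). Not NE.
(B, Left, Beta): Column can switch to Right (1 → 5). Not NE.
(B, Right, Alpha): Row can switch to T (4 → 8). Not NE.
(B, Right, Beta): Row gets 9, best alternative 8; Column gets 5, best alternative 1; Matrix gets 7, best alternative 2. No profitable deviation — NE.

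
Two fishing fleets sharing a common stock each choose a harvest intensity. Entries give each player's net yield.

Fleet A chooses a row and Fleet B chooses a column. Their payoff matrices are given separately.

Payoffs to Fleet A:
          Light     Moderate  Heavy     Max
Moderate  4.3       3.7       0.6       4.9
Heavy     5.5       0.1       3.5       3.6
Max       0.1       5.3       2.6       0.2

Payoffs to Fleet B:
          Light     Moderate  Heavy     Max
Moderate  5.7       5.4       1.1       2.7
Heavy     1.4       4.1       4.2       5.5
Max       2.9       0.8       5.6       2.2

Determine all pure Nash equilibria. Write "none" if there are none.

For each strategy profile, look for a profitable unilateral deviation.
(Moderate, Light): Fleet A can switch to Heavy (4.3 → 5.5). Not NE.
(Moderate, Moderate): Fleet A can switch to Max (3.7 → 5.3). Not NE.
(Moderate, Heavy): Fleet A can switch to Heavy (0.6 → 3.5). Not NE.
(Moderate, Max): Fleet B can switch to Light (2.7 → 5.7). Not NE.
(Heavy, Light): Fleet B can switch to Moderate (1.4 → 4.1). Not NE.
(Heavy, Moderate): Fleet A can switch to Moderate (0.1 → 3.7). Not NE.
(The remaining 6 profiles each have a profitable deviation by the same check.)

There is no pure-strategy Nash equilibrium.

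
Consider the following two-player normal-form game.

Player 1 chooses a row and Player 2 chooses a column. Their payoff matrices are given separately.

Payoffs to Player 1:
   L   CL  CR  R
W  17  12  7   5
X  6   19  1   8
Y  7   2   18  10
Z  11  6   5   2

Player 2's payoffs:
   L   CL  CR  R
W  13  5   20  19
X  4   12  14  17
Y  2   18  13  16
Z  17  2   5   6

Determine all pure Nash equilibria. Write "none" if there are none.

No pure-strategy Nash equilibrium.

Mark each player's best response to every combination of opponents' strategies; a profile where every player is best-responding is a pure Nash equilibrium.
Player 1 against L: payoffs 17, 6, 7, 11 → best response W.
Player 1 against CL: payoffs 12, 19, 2, 6 → best response X.
Player 1 against CR: payoffs 7, 1, 18, 5 → best response Y.
Player 1 against R: payoffs 5, 8, 10, 2 → best response Y.
Player 2 against W: payoffs 13, 5, 20, 19 → best response CR.
Player 2 against X: payoffs 4, 12, 14, 17 → best response R.
Player 2 against Y: payoffs 2, 18, 13, 16 → best response CL.
Player 2 against Z: payoffs 17, 2, 5, 6 → best response L.
No profile is a mutual best response for all players.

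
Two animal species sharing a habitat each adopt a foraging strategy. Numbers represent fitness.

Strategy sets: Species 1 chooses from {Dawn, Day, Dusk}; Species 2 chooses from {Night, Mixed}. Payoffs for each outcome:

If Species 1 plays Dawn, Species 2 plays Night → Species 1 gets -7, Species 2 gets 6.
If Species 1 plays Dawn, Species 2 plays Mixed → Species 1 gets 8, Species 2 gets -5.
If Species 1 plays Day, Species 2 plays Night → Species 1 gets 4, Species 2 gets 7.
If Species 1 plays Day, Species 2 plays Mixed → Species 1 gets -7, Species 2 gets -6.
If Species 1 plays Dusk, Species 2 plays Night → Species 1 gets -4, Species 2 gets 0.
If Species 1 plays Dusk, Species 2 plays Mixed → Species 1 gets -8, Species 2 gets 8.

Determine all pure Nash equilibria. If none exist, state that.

(Day, Night)

Check each profile: it is a Nash equilibrium iff no player can strictly gain by switching unilaterally.
(Dawn, Night): Species 1 can switch to Day (-7 → 4). Not NE.
(Dawn, Mixed): Species 2 can switch to Night (-5 → 6). Not NE.
(Day, Night): Species 1 gets 4, best alternative -4; Species 2 gets 7, best alternative -6. No profitable deviation — NE.
(Day, Mixed): Species 1 can switch to Dawn (-7 → 8). Not NE.
(Dusk, Night): Species 1 can switch to Day (-4 → 4). Not NE.
(Dusk, Mixed): Species 1 can switch to Dawn (-8 → 8). Not NE.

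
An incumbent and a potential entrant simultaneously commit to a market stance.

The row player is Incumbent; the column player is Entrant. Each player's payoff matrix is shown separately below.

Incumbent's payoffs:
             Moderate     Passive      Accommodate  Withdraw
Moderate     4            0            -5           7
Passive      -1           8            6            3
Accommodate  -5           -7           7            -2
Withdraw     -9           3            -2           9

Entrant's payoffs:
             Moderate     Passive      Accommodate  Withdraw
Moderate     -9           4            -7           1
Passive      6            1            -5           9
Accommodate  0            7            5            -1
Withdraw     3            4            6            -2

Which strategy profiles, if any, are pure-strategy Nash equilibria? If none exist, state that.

This game has no pure Nash equilibrium.

Incumbent against Moderate: payoffs 4, -1, -5, -9 → best response Moderate.
Incumbent against Passive: payoffs 0, 8, -7, 3 → best response Passive.
Incumbent against Accommodate: payoffs -5, 6, 7, -2 → best response Accommodate.
Incumbent against Withdraw: payoffs 7, 3, -2, 9 → best response Withdraw.
Entrant against Moderate: payoffs -9, 4, -7, 1 → best response Passive.
Entrant against Passive: payoffs 6, 1, -5, 9 → best response Withdraw.
Entrant against Accommodate: payoffs 0, 7, 5, -1 → best response Passive.
Entrant against Withdraw: payoffs 3, 4, 6, -2 → best response Accommodate.
No profile is a mutual best response for all players.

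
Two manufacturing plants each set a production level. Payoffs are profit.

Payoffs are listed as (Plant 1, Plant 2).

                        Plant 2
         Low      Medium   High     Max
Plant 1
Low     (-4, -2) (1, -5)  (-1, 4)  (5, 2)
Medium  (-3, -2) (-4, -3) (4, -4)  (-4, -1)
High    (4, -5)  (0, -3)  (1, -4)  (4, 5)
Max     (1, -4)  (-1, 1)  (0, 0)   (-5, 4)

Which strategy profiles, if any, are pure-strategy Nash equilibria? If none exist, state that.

There is no pure-strategy Nash equilibrium.

For each player, find the best response to each opponent profile; mutual best responses are the pure NE.
Plant 1 against Low: payoffs -4, -3, 4, 1 → best response High.
Plant 1 against Medium: payoffs 1, -4, 0, -1 → best response Low.
Plant 1 against High: payoffs -1, 4, 1, 0 → best response Medium.
Plant 1 against Max: payoffs 5, -4, 4, -5 → best response Low.
Plant 2 against Low: payoffs -2, -5, 4, 2 → best response High.
Plant 2 against Medium: payoffs -2, -3, -4, -1 → best response Max.
Plant 2 against High: payoffs -5, -3, -4, 5 → best response Max.
Plant 2 against Max: payoffs -4, 1, 0, 4 → best response Max.
No profile is a mutual best response for all players.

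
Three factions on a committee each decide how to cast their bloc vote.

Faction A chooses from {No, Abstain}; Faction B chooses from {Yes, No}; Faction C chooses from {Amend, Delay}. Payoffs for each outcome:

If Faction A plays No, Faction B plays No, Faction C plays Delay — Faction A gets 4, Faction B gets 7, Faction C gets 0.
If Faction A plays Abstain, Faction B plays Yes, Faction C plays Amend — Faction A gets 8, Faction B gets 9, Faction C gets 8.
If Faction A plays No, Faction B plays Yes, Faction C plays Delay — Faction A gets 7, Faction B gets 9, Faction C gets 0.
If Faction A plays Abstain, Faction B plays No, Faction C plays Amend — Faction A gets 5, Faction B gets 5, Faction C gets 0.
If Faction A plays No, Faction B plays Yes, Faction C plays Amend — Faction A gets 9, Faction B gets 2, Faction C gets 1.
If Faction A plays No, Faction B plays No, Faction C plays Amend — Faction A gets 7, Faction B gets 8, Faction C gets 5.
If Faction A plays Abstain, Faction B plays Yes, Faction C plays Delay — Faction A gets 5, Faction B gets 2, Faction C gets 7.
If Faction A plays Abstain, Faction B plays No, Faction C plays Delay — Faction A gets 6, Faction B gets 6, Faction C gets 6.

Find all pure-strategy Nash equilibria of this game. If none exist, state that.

Pure-strategy Nash equilibria: (No, No, Amend) and (Abstain, No, Delay)

Check each profile: it is a Nash equilibrium iff no player can strictly gain by switching unilaterally.
(No, Yes, Amend): Faction B can switch to No (2 → 8). Not NE.
(No, Yes, Delay): Faction C can switch to Amend (0 → 1). Not NE.
(No, No, Amend): Faction A gets 7, best alternative 5; Faction B gets 8, best alternative 2; Faction C gets 5, best alternative 0. No profitable deviation — NE.
(No, No, Delay): Faction A can switch to Abstain (4 → 6). Not NE.
(Abstain, Yes, Amend): Faction A can switch to No (8 → 9). Not NE.
(Abstain, Yes, Delay): Faction A can switch to No (5 → 7). Not NE.
(Abstain, No, Amend): Faction A can switch to No (5 → 7). Not NE.
(Abstain, No, Delay): Faction A gets 6, best alternative 4; Faction B gets 6, best alternative 2; Faction C gets 6, best alternative 0. No profitable deviation — NE.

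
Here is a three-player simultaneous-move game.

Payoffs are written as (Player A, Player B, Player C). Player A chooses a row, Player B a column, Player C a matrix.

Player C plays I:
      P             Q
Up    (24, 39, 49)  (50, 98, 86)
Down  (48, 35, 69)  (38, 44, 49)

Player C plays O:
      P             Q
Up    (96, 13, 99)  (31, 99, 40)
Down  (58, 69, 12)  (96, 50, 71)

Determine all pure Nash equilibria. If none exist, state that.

Pure NE: (Up, Q, I)

Check each profile: it is a Nash equilibrium iff no player can strictly gain by switching unilaterally.
(Up, P, I): Player A can switch to Down (24 → 48). Not NE.
(Up, P, O): Player B can switch to Q (13 → 99). Not NE.
(Up, Q, I): Player A gets 50, best alternative 38; Player B gets 98, best alternative 39; Player C gets 86, best alternative 40. No profitable deviation — NE.
(Up, Q, O): Player A can switch to Down (31 → 96). Not NE.
(Down, P, I): Player B can switch to Q (35 → 44). Not NE.
(Down, P, O): Player A can switch to Up (58 → 96). Not NE.
(Down, Q, I): Player A can switch to Up (38 → 50). Not NE.
(Down, Q, O): Player B can switch to P (50 → 69). Not NE.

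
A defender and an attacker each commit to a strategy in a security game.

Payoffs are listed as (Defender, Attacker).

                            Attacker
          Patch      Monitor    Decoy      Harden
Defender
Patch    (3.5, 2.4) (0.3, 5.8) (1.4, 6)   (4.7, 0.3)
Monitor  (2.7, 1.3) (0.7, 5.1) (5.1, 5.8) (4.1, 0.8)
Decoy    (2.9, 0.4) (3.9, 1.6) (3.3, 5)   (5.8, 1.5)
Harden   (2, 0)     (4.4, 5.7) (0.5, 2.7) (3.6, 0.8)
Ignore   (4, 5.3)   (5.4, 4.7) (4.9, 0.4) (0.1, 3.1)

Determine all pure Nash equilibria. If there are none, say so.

Mark each player's best response to every combination of opponents' strategies; a profile where every player is best-responding is a pure Nash equilibrium.
Defender against Patch: payoffs 3.5, 2.7, 2.9, 2, 4 → best response Ignore.
Defender against Monitor: payoffs 0.3, 0.7, 3.9, 4.4, 5.4 → best response Ignore.
Defender against Decoy: payoffs 1.4, 5.1, 3.3, 0.5, 4.9 → best response Monitor.
Defender against Harden: payoffs 4.7, 4.1, 5.8, 3.6, 0.1 → best response Decoy.
Attacker against Patch: payoffs 2.4, 5.8, 6, 0.3 → best response Decoy.
Attacker against Monitor: payoffs 1.3, 5.1, 5.8, 0.8 → best response Decoy.
Attacker against Decoy: payoffs 0.4, 1.6, 5, 1.5 → best response Decoy.
Attacker against Harden: payoffs 0, 5.7, 2.7, 0.8 → best response Monitor.
Attacker against Ignore: payoffs 5.3, 4.7, 0.4, 3.1 → best response Patch.
Mutual best responses: (Monitor, Decoy); (Ignore, Patch).

Pure-strategy Nash equilibria: (Monitor, Decoy); (Ignore, Patch)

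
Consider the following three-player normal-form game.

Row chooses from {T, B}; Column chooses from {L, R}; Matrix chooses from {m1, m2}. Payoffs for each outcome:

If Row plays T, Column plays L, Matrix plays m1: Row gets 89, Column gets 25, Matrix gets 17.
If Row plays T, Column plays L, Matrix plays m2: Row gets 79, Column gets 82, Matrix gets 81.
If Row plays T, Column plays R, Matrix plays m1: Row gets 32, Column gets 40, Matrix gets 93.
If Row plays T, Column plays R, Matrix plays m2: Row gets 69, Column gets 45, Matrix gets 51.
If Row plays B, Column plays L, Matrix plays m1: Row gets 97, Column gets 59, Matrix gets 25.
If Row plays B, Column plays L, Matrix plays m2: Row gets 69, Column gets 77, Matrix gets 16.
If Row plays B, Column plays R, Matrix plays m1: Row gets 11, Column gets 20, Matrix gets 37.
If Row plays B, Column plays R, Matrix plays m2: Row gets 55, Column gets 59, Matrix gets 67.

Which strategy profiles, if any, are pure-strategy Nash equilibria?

Row against (L, m1): payoffs 89, 97 → best response B.
Row against (L, m2): payoffs 79, 69 → best response T.
Row against (R, m1): payoffs 32, 11 → best response T.
Row against (R, m2): payoffs 69, 55 → best response T.
Column against (T, m1): payoffs 25, 40 → best response R.
Column against (T, m2): payoffs 82, 45 → best response L.
Column against (B, m1): payoffs 59, 20 → best response L.
Column against (B, m2): payoffs 77, 59 → best response L.
Matrix against (T, L): payoffs 17, 81 → best response m2.
Matrix against (T, R): payoffs 93, 51 → best response m1.
Matrix against (B, L): payoffs 25, 16 → best response m1.
Matrix against (B, R): payoffs 37, 67 → best response m2.
Mutual best responses: (T, L, m2); (T, R, m1); (B, L, m1).

Pure-strategy Nash equilibria: (T, L, m2); (T, R, m1); (B, L, m1)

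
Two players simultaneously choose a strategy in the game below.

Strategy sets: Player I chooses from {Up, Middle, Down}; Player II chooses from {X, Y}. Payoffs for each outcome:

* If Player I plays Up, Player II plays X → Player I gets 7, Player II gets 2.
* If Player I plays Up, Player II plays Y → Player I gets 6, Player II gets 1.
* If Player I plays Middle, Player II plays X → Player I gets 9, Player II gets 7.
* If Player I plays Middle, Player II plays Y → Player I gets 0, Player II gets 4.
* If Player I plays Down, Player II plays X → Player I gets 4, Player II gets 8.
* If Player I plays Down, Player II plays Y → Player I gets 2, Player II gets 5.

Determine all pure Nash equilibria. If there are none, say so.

Player I against X: payoffs 7, 9, 4 → best response Middle.
Player I against Y: payoffs 6, 0, 2 → best response Up.
Player II against Up: payoffs 2, 1 → best response X.
Player II against Middle: payoffs 7, 4 → best response X.
Player II against Down: payoffs 8, 5 → best response X.
Mutual best responses: (Middle, X).

Pure NE: (Middle, X)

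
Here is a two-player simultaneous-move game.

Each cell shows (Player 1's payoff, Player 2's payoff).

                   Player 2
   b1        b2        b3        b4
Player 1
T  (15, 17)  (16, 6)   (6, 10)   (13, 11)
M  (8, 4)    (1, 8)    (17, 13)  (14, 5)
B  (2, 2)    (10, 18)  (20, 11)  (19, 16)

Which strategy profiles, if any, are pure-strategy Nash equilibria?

Player 1 against b1: payoffs 15, 8, 2 → best response T.
Player 1 against b2: payoffs 16, 1, 10 → best response T.
Player 1 against b3: payoffs 6, 17, 20 → best response B.
Player 1 against b4: payoffs 13, 14, 19 → best response B.
Player 2 against T: payoffs 17, 6, 10, 11 → best response b1.
Player 2 against M: payoffs 4, 8, 13, 5 → best response b3.
Player 2 against B: payoffs 2, 18, 11, 16 → best response b2.
Mutual best responses: (T, b1).

(T, b1)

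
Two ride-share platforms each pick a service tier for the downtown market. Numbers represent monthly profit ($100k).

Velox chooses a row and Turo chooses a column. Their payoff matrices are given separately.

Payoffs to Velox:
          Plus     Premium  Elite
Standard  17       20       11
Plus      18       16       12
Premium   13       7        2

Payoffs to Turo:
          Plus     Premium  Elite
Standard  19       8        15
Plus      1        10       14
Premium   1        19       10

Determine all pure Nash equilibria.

Velox against Plus: payoffs 17, 18, 13 → best response Plus.
Velox against Premium: payoffs 20, 16, 7 → best response Standard.
Velox against Elite: payoffs 11, 12, 2 → best response Plus.
Turo against Standard: payoffs 19, 8, 15 → best response Plus.
Turo against Plus: payoffs 1, 10, 14 → best response Elite.
Turo against Premium: payoffs 1, 19, 10 → best response Premium.
Mutual best responses: (Plus, Elite).

(Plus, Elite)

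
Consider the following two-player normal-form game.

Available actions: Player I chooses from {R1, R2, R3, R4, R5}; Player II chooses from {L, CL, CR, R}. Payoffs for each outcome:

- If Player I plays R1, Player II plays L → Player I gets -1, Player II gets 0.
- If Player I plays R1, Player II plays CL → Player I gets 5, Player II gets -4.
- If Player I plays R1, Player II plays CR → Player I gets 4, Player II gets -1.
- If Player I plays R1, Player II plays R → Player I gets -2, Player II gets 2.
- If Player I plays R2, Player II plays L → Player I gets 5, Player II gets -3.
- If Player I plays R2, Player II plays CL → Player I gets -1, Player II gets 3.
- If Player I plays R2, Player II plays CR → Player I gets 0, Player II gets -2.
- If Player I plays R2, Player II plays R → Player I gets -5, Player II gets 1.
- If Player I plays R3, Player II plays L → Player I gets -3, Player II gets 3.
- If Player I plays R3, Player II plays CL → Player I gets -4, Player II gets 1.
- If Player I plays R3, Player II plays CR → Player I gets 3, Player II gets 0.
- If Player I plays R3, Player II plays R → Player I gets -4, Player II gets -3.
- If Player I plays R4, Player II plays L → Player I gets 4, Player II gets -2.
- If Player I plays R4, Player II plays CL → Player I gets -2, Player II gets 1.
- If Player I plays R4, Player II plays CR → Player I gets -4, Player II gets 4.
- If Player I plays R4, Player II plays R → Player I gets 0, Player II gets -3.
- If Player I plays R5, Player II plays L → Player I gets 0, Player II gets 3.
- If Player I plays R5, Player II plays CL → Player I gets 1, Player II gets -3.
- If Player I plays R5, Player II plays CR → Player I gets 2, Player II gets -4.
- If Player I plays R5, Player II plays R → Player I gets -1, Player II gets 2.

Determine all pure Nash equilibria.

(R1, L): Player I can switch to R2 (-1 → 5). Not NE.
(R1, CL): Player II can switch to L (-4 → 0). Not NE.
(R1, CR): Player II can switch to L (-1 → 0). Not NE.
(R1, R): Player I can switch to R4 (-2 → 0). Not NE.
(R2, L): Player II can switch to CL (-3 → 3). Not NE.
(R2, CL): Player I can switch to R1 (-1 → 5). Not NE.
(R2, CR): Player I can switch to R1 (0 → 4). Not NE.
(R2, R): Player I can switch to R1 (-5 → -2). Not NE.
(R3, L): Player I can switch to R1 (-3 → -1). Not NE.
(R3, CL): Player I can switch to R1 (-4 → 5). Not NE.
(R3, CR): Player I can switch to R1 (3 → 4). Not NE.
(R3, R): Player I can switch to R1 (-4 → -2). Not NE.
(The remaining 8 profiles each have a profitable deviation by the same check.)

There is no pure-strategy Nash equilibrium.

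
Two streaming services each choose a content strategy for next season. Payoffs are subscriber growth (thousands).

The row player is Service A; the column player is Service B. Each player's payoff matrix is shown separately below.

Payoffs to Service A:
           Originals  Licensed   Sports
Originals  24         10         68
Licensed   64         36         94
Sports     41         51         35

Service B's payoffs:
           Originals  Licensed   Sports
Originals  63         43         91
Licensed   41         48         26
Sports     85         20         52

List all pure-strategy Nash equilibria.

This game has no pure Nash equilibrium.

(Originals, Originals): Service A can switch to Licensed (24 → 64). Not NE.
(Originals, Licensed): Service A can switch to Licensed (10 → 36). Not NE.
(Originals, Sports): Service A can switch to Licensed (68 → 94). Not NE.
(Licensed, Originals): Service B can switch to Licensed (41 → 48). Not NE.
(Licensed, Licensed): Service A can switch to Sports (36 → 51). Not NE.
(Licensed, Sports): Service B can switch to Originals (26 → 41). Not NE.
(Sports, Originals): Service A can switch to Licensed (41 → 64). Not NE.
(Sports, Licensed): Service B can switch to Originals (20 → 85). Not NE.
(Sports, Sports): Service A can switch to Originals (35 → 68). Not NE.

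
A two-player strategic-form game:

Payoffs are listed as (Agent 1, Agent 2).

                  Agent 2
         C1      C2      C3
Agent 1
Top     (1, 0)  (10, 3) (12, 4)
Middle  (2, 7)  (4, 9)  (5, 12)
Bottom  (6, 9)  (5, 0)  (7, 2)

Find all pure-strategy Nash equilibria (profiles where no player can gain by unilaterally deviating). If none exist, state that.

Agent 1 against C1: payoffs 1, 2, 6 → best response Bottom.
Agent 1 against C2: payoffs 10, 4, 5 → best response Top.
Agent 1 against C3: payoffs 12, 5, 7 → best response Top.
Agent 2 against Top: payoffs 0, 3, 4 → best response C3.
Agent 2 against Middle: payoffs 7, 9, 12 → best response C3.
Agent 2 against Bottom: payoffs 9, 0, 2 → best response C1.
Mutual best responses: (Top, C3); (Bottom, C1).

(Top, C3); (Bottom, C1)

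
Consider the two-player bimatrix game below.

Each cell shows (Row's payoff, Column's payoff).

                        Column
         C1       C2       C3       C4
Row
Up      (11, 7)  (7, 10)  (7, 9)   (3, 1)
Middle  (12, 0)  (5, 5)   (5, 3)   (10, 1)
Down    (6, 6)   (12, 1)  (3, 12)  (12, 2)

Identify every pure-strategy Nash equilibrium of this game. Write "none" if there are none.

For each player, find the best response to each opponent profile; mutual best responses are the pure NE.
Row against C1: payoffs 11, 12, 6 → best response Middle.
Row against C2: payoffs 7, 5, 12 → best response Down.
Row against C3: payoffs 7, 5, 3 → best response Up.
Row against C4: payoffs 3, 10, 12 → best response Down.
Column against Up: payoffs 7, 10, 9, 1 → best response C2.
Column against Middle: payoffs 0, 5, 3, 1 → best response C2.
Column against Down: payoffs 6, 1, 12, 2 → best response C3.
No profile is a mutual best response for all players.

There is no pure-strategy Nash equilibrium.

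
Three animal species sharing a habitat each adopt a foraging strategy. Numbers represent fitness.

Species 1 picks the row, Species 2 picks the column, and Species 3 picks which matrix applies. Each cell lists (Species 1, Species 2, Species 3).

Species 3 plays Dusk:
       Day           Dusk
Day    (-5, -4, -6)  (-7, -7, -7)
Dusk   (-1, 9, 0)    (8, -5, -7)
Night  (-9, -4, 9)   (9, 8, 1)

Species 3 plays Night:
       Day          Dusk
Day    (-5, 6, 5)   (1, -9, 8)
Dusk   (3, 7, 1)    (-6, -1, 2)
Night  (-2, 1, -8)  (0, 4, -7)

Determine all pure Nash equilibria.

(Dusk, Day, Night) and (Night, Dusk, Dusk)

For each player, find the best response to each opponent profile; mutual best responses are the pure NE.
Species 1 against (Day, Dusk): payoffs -5, -1, -9 → best response Dusk.
Species 1 against (Day, Night): payoffs -5, 3, -2 → best response Dusk.
Species 1 against (Dusk, Dusk): payoffs -7, 8, 9 → best response Night.
Species 1 against (Dusk, Night): payoffs 1, -6, 0 → best response Day.
Species 2 against (Day, Dusk): payoffs -4, -7 → best response Day.
Species 2 against (Day, Night): payoffs 6, -9 → best response Day.
Species 2 against (Dusk, Dusk): payoffs 9, -5 → best response Day.
Species 2 against (Dusk, Night): payoffs 7, -1 → best response Day.
Species 2 against (Night, Dusk): payoffs -4, 8 → best response Dusk.
Species 2 against (Night, Night): payoffs 1, 4 → best response Dusk.
Species 3 against (Day, Day): payoffs -6, 5 → best response Night.
Species 3 against (Day, Dusk): payoffs -7, 8 → best response Night.
Species 3 against (Dusk, Day): payoffs 0, 1 → best response Night.
Species 3 against (Dusk, Dusk): payoffs -7, 2 → best response Night.
Species 3 against (Night, Day): payoffs 9, -8 → best response Dusk.
Species 3 against (Night, Dusk): payoffs 1, -7 → best response Dusk.
Mutual best responses: (Dusk, Day, Night); (Night, Dusk, Dusk).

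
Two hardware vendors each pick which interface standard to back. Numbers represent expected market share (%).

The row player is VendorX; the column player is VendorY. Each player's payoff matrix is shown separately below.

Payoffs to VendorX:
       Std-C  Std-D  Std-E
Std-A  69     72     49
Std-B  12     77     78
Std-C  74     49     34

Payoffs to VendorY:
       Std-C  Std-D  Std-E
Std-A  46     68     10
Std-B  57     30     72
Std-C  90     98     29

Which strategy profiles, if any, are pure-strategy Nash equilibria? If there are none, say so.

Pure NE: (Std-B, Std-E)

For each player, find the best response to each opponent profile; mutual best responses are the pure NE.
VendorX against Std-C: payoffs 69, 12, 74 → best response Std-C.
VendorX against Std-D: payoffs 72, 77, 49 → best response Std-B.
VendorX against Std-E: payoffs 49, 78, 34 → best response Std-B.
VendorY against Std-A: payoffs 46, 68, 10 → best response Std-D.
VendorY against Std-B: payoffs 57, 30, 72 → best response Std-E.
VendorY against Std-C: payoffs 90, 98, 29 → best response Std-D.
Mutual best responses: (Std-B, Std-E).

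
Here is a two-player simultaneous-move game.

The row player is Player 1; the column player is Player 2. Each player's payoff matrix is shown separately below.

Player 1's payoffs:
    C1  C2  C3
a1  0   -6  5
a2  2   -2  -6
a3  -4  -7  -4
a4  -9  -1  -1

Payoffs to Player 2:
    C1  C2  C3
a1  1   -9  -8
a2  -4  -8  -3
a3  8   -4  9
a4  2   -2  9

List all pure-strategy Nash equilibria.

There is no pure-strategy Nash equilibrium.

(a1, C1): Player 1 can switch to a2 (0 → 2). Not NE.
(a1, C2): Player 1 can switch to a2 (-6 → -2). Not NE.
(a1, C3): Player 2 can switch to C1 (-8 → 1). Not NE.
(a2, C1): Player 2 can switch to C3 (-4 → -3). Not NE.
(a2, C2): Player 1 can switch to a4 (-2 → -1). Not NE.
(a2, C3): Player 1 can switch to a1 (-6 → 5). Not NE.
(a3, C1): Player 1 can switch to a1 (-4 → 0). Not NE.
(a3, C2): Player 1 can switch to a1 (-7 → -6). Not NE.
(a3, C3): Player 1 can switch to a1 (-4 → 5). Not NE.
(a4, C1): Player 1 can switch to a1 (-9 → 0). Not NE.
(a4, C2): Player 2 can switch to C1 (-2 → 2). Not NE.
(a4, C3): Player 1 can switch to a1 (-1 → 5). Not NE.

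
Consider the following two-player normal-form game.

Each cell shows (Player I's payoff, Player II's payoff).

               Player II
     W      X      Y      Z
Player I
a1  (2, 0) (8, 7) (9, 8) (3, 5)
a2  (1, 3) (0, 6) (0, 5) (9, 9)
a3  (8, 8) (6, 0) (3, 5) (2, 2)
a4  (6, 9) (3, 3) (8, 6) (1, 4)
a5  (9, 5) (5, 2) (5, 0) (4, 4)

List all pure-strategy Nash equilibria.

The pure Nash equilibria are (a1, Y); (a2, Z); (a5, W).

For each player, find the best response to each opponent profile; mutual best responses are the pure NE.
Player I against W: payoffs 2, 1, 8, 6, 9 → best response a5.
Player I against X: payoffs 8, 0, 6, 3, 5 → best response a1.
Player I against Y: payoffs 9, 0, 3, 8, 5 → best response a1.
Player I against Z: payoffs 3, 9, 2, 1, 4 → best response a2.
Player II against a1: payoffs 0, 7, 8, 5 → best response Y.
Player II against a2: payoffs 3, 6, 5, 9 → best response Z.
Player II against a3: payoffs 8, 0, 5, 2 → best response W.
Player II against a4: payoffs 9, 3, 6, 4 → best response W.
Player II against a5: payoffs 5, 2, 0, 4 → best response W.
Mutual best responses: (a1, Y); (a2, Z); (a5, W).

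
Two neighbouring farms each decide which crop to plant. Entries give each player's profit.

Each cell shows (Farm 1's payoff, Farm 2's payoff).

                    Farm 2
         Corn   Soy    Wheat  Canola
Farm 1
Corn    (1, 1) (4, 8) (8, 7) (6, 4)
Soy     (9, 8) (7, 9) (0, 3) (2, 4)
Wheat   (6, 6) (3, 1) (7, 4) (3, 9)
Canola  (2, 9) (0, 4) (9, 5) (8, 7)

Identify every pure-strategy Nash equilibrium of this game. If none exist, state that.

(Soy, Soy)

(Corn, Corn): Farm 1 can switch to Soy (1 → 9). Not NE.
(Corn, Soy): Farm 1 can switch to Soy (4 → 7). Not NE.
(Corn, Wheat): Farm 1 can switch to Canola (8 → 9). Not NE.
(Corn, Canola): Farm 1 can switch to Canola (6 → 8). Not NE.
(Soy, Corn): Farm 2 can switch to Soy (8 → 9). Not NE.
(Soy, Soy): Farm 1 gets 7, best alternative 4; Farm 2 gets 9, best alternative 8. No profitable deviation — NE.
(Soy, Wheat): Farm 1 can switch to Corn (0 → 8). Not NE.
(Soy, Canola): Farm 1 can switch to Corn (2 → 6). Not NE.
(Wheat, Corn): Farm 1 can switch to Soy (6 → 9). Not NE.
(Wheat, Soy): Farm 1 can switch to Corn (3 → 4). Not NE.
(Wheat, Wheat): Farm 1 can switch to Corn (7 → 8). Not NE.
(Wheat, Canola): Farm 1 can switch to Corn (3 → 6). Not NE.
(Canola, Corn): Farm 1 can switch to Soy (2 → 9). Not NE.
(The remaining 3 profiles each have a profitable deviation by the same check.)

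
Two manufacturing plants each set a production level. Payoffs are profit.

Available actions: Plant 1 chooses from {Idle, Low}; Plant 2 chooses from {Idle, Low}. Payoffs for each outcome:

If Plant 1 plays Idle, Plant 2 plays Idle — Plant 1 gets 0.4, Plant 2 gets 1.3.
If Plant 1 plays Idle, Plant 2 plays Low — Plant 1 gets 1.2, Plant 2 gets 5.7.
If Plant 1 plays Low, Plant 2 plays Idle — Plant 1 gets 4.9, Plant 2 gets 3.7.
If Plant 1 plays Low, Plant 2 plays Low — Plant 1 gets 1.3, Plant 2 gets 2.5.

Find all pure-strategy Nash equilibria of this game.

Mark each player's best response to every combination of opponents' strategies; a profile where every player is best-responding is a pure Nash equilibrium.
Plant 1 against Idle: payoffs 0.4, 4.9 → best response Low.
Plant 1 against Low: payoffs 1.2, 1.3 → best response Low.
Plant 2 against Idle: payoffs 1.3, 5.7 → best response Low.
Plant 2 against Low: payoffs 3.7, 2.5 → best response Idle.
Mutual best responses: (Low, Idle).

The unique pure-strategy Nash equilibrium is (Low, Idle).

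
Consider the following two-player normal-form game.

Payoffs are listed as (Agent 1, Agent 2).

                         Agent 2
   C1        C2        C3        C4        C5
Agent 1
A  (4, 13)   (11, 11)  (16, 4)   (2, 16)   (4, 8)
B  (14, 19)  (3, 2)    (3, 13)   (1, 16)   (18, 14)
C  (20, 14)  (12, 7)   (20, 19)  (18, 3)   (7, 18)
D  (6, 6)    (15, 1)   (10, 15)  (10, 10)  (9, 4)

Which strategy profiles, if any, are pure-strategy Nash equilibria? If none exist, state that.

(C, C3)

(A, C1): Agent 1 can switch to B (4 → 14). Not NE.
(A, C2): Agent 1 can switch to C (11 → 12). Not NE.
(A, C3): Agent 1 can switch to C (16 → 20). Not NE.
(A, C4): Agent 1 can switch to C (2 → 18). Not NE.
(A, C5): Agent 1 can switch to B (4 → 18). Not NE.
(B, C1): Agent 1 can switch to C (14 → 20). Not NE.
(B, C2): Agent 1 can switch to A (3 → 11). Not NE.
(B, C3): Agent 1 can switch to A (3 → 16). Not NE.
(C, C3): Agent 1 gets 20, best alternative 16; Agent 2 gets 19, best alternative 18. No profitable deviation — NE.
(The remaining 11 profiles each have a profitable deviation by the same check.)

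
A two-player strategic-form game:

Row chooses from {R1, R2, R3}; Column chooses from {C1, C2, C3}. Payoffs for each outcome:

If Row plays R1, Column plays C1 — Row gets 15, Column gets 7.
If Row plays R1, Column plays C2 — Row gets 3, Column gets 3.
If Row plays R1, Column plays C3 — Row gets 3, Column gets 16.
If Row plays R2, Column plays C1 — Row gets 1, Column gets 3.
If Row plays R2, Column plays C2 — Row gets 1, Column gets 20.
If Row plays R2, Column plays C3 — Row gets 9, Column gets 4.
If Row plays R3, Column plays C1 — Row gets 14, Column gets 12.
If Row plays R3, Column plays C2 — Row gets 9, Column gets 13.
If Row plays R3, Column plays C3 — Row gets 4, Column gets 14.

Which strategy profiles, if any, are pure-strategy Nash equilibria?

No pure-strategy Nash equilibrium.

(R1, C1): Column can switch to C3 (7 → 16). Not NE.
(R1, C2): Row can switch to R3 (3 → 9). Not NE.
(R1, C3): Row can switch to R2 (3 → 9). Not NE.
(R2, C1): Row can switch to R1 (1 → 15). Not NE.
(R2, C2): Row can switch to R1 (1 → 3). Not NE.
(R2, C3): Column can switch to C2 (4 → 20). Not NE.
(R3, C1): Row can switch to R1 (14 → 15). Not NE.
(R3, C2): Column can switch to C3 (13 → 14). Not NE.
(R3, C3): Row can switch to R2 (4 → 9). Not NE.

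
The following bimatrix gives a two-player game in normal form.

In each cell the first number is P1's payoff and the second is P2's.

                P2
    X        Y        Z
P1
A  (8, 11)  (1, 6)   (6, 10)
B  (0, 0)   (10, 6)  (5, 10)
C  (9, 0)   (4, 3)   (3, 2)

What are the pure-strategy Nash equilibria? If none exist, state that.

For each player, find the best response to each opponent profile; mutual best responses are the pure NE.
P1 against X: payoffs 8, 0, 9 → best response C.
P1 against Y: payoffs 1, 10, 4 → best response B.
P1 against Z: payoffs 6, 5, 3 → best response A.
P2 against A: payoffs 11, 6, 10 → best response X.
P2 against B: payoffs 0, 6, 10 → best response Z.
P2 against C: payoffs 0, 3, 2 → best response Y.
No profile is a mutual best response for all players.

No pure-strategy Nash equilibrium.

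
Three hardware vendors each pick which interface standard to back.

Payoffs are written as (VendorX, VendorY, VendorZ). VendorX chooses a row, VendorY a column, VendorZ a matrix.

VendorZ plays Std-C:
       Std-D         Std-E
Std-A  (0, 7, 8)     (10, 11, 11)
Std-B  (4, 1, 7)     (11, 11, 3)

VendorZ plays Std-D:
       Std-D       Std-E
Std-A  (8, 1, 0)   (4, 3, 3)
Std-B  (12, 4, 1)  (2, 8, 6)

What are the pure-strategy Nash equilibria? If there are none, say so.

Mark each player's best response to every combination of opponents' strategies; a profile where every player is best-responding is a pure Nash equilibrium.
VendorX against (Std-D, Std-C): payoffs 0, 4 → best response Std-B.
VendorX against (Std-D, Std-D): payoffs 8, 12 → best response Std-B.
VendorX against (Std-E, Std-C): payoffs 10, 11 → best response Std-B.
VendorX against (Std-E, Std-D): payoffs 4, 2 → best response Std-A.
VendorY against (Std-A, Std-C): payoffs 7, 11 → best response Std-E.
VendorY against (Std-A, Std-D): payoffs 1, 3 → best response Std-E.
VendorY against (Std-B, Std-C): payoffs 1, 11 → best response Std-E.
VendorY against (Std-B, Std-D): payoffs 4, 8 → best response Std-E.
VendorZ against (Std-A, Std-D): payoffs 8, 0 → best response Std-C.
VendorZ against (Std-A, Std-E): payoffs 11, 3 → best response Std-C.
VendorZ against (Std-B, Std-D): payoffs 7, 1 → best response Std-C.
VendorZ against (Std-B, Std-E): payoffs 3, 6 → best response Std-D.
No profile is a mutual best response for all players.

There is no pure-strategy Nash equilibrium.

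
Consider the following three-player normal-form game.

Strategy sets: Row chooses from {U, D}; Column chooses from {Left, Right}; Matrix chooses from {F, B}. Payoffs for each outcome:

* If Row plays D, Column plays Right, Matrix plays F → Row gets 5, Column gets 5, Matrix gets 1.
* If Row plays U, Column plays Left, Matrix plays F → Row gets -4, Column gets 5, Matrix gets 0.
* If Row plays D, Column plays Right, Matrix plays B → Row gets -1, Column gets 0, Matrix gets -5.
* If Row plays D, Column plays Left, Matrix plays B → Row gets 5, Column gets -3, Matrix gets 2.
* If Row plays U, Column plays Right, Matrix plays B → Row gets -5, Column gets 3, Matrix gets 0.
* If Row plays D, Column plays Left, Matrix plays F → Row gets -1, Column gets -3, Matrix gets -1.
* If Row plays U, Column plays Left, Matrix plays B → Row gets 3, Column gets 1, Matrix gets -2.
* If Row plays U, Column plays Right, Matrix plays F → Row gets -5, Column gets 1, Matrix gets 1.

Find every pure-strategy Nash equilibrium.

(U, Left, F): Row can switch to D (-4 → -1). Not NE.
(U, Left, B): Row can switch to D (3 → 5). Not NE.
(U, Right, F): Row can switch to D (-5 → 5). Not NE.
(U, Right, B): Row can switch to D (-5 → -1). Not NE.
(D, Left, F): Column can switch to Right (-3 → 5). Not NE.
(D, Left, B): Column can switch to Right (-3 → 0). Not NE.
(D, Right, F): Row gets 5, best alternative -5; Column gets 5, best alternative -3; Matrix gets 1, best alternative -5. No profitable deviation — NE.
(D, Right, B): Matrix can switch to F (-5 → 1). Not NE.

(D, Right, F)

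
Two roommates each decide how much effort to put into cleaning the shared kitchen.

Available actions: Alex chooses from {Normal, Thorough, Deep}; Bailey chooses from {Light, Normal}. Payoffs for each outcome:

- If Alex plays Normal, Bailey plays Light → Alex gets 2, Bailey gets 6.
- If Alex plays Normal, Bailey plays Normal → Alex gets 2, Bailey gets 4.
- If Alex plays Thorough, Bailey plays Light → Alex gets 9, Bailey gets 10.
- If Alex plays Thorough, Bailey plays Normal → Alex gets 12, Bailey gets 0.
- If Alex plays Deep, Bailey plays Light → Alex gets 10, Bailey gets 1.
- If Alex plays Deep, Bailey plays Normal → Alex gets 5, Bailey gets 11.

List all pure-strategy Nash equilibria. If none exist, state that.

There is no pure-strategy Nash equilibrium.

For each player, find the best response to each opponent profile; mutual best responses are the pure NE.
Alex against Light: payoffs 2, 9, 10 → best response Deep.
Alex against Normal: payoffs 2, 12, 5 → best response Thorough.
Bailey against Normal: payoffs 6, 4 → best response Light.
Bailey against Thorough: payoffs 10, 0 → best response Light.
Bailey against Deep: payoffs 1, 11 → best response Normal.
No profile is a mutual best response for all players.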